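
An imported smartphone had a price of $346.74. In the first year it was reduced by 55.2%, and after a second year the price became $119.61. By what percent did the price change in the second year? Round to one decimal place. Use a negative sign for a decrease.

-23.0%

After the first year: $346.74 × 0.448 = $155.33952.
Second-year multiplier: $119.61 ÷ $155.33952 ≈ 0.76999.
That is a change of -23.0%.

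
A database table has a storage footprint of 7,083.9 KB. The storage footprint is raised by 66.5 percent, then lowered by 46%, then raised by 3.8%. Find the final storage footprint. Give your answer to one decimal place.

6,611.2 KB

Apply the 66.5% increase: 7,083.9 × 1.665 = 11794.6935.
Apply the 46% decrease: 11794.6935 × 0.54 = 6369.13449.
3.8% increase: 6369.13449 × 1.038 = 6611.16160062 ≈ 6,611.2.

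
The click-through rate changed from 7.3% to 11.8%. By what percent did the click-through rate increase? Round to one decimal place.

61.6%

The change is 11.8 − 7.3 = 4.5 percentage points.
Relative to the original 7.3%, that is 4.5 ÷ 7.3 ≈ 61.6%.
So the click-through rate rose by 61.6%.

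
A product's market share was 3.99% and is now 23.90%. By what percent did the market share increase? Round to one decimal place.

499.0%

The change is 23.90 − 3.99 = 19.91 percentage points.
Relative to the original 3.99%, that is 19.91 ÷ 3.99 ≈ 499.0%.
So the market share rose by 499.0%.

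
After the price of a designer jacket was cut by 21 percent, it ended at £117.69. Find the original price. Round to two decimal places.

£148.97

The overall multiplier applied was 0.79.
So the original price was £117.69 ÷ 0.79 ≈ £148.97.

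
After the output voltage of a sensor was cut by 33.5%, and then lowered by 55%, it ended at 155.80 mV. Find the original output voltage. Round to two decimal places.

520.63 mV

Undoing the 55% decrease: 155.80 ÷ 0.45 ≈ 346.222222.
Undoing the 33.5% decrease: 346.222222 ÷ 0.665 ≈ 520.63 mV.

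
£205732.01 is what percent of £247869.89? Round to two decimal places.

£205732.01 ÷ £247869.89 ≈ 83.00%.

83.00%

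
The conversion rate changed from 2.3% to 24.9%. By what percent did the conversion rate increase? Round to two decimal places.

The change is 24.9 − 2.3 = 22.6 percentage points.
Relative to the original 2.3%, that is 22.6 ÷ 2.3 ≈ 982.61%.
So the conversion rate rose by 982.61%.

982.61%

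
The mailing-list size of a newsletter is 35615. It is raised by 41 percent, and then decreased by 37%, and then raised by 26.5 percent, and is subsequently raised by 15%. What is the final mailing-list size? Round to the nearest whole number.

Each change multiplies by a factor: 1.41 × 0.63 × 1.265 × 1.15 = 1.292254425.
35615 × 1.292254425 = 46023.641346375 ≈ 46024.

46024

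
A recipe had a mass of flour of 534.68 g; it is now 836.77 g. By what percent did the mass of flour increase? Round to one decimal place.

Change: 836.77 − 534.68 = 302.09.
Relative to the original: 302.09 ÷ 534.68 ≈ 56.5%.
So the mass of flour increased by 56.5%.

56.5%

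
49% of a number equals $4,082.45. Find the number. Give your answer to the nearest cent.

$4,082.45 ÷ 0.49 ≈ $8,331.53.

$8,331.53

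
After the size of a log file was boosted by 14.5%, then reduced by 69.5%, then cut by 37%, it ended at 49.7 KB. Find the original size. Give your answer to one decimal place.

The overall multiplier applied was 1.145 × 0.305 × 0.63 = 0.22001175.
So the original size was 49.7 ÷ 0.22001175 ≈ 225.9 KB.

225.9 KB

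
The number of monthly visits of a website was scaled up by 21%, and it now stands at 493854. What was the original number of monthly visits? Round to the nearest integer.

The overall multiplier applied was 1.21.
So the original number of monthly visits was 493854 ÷ 1.21 ≈ 408144.

408144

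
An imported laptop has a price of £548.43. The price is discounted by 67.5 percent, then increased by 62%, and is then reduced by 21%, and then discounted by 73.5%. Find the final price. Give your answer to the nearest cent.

Apply the 67.5% decrease: £548.43 × 0.325 = £178.23975.
After the 62% increase: £178.23975 × 1.62 = £288.748395.
After the 21% decrease: £288.748395 × 0.79 = £228.11123205.
73.5% decrease: £228.11123205 × 0.265 = £60.44947649325 ≈ £60.45.

£60.45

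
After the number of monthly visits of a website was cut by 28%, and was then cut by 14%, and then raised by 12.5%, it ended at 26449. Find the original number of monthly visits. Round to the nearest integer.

37969

Undoing the 12.5% increase: 26449 ÷ 1.125 ≈ 23510.222222.
Undoing the 14% decrease: 23510.222222 ÷ 0.86 = 27337.4677.
Undoing the 28% decrease: 27337.4677 ÷ 0.72 ≈ 37969.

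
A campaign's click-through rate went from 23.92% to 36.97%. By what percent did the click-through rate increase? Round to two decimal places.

The change is 36.97 − 23.92 = 13.05 percentage points.
Relative to the original 23.92%, that is 13.05 ÷ 23.92 ≈ 54.56%.
So the click-through rate rose by 54.56%.

54.56%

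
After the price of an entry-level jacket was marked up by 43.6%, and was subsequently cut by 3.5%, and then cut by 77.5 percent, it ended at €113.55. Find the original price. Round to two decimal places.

€364.19

The overall multiplier applied was 1.436 × 0.965 × 0.225 = 0.3117915.
So the original price was €113.55 ÷ 0.3117915 ≈ €364.19.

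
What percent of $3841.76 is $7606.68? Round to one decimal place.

$7606.68 ÷ $3841.76 ≈ 198.0%.

198.0%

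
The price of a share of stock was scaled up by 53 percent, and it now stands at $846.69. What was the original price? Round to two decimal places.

The overall multiplier applied was 1.53.
So the original price was $846.69 ÷ 1.53 ≈ $553.39.

$553.39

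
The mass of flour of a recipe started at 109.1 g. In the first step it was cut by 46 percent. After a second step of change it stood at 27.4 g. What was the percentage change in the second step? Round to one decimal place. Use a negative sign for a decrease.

After the first step: 109.1 × 0.54 = 58.914.
Second-step multiplier: 27.4 ÷ 58.914 ≈ 0.46508.
That is a change of -53.5%.

-53.5%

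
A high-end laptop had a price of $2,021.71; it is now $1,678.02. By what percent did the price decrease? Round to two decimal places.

Change: $1,678.02 − $2,021.71 = -$343.69.
Relative to the original: -$343.69 ÷ $2,021.71 ≈ -17.00%.
So the price decreased by 17.00%.

17.00%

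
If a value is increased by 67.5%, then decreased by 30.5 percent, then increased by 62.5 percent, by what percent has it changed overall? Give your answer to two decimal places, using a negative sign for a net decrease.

89.17%

The combined multiplier is 1.675 × 0.695 × 1.625 = 1.891703125.
That corresponds to an increase of 89.17%.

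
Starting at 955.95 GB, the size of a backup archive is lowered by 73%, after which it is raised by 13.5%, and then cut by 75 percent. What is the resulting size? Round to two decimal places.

Each change multiplies by a factor: 0.27 × 1.135 × 0.25 = 0.0766125.
955.95 × 0.0766125 = 73.237719375 ≈ 73.24.

73.24 GB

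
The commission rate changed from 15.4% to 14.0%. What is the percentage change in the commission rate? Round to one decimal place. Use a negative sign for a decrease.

The change is 14.0 − 15.4 = -1.4 percentage points.
Relative to the original 15.4%, that is -1.4 ÷ 15.4 ≈ -9.1%.

-9.1%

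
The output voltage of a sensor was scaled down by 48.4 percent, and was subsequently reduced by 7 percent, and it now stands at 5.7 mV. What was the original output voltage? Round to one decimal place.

11.9 mV

The overall multiplier applied was 0.516 × 0.93 = 0.47988.
So the original output voltage was 5.7 ÷ 0.47988 ≈ 11.9 mV.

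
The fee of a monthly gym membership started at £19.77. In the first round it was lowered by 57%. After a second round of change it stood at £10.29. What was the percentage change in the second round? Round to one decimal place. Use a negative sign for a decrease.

After the first round: £19.77 × 0.43 = £8.5011.
Second-round multiplier: £10.29 ÷ £8.5011 ≈ 1.21043.
That is a change of 21.0%.

21.0%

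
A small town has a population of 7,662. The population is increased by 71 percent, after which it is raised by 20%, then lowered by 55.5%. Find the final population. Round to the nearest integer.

Each change multiplies by a factor: 1.71 × 1.2 × 0.445 = 0.91314.
7,662 × 0.91314 = 6996.47868 ≈ 6,996.

6,996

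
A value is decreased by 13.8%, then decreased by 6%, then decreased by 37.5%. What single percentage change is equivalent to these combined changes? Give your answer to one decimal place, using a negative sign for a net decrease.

-49.4%

A 13.8% decrease multiplies by 0.862.
Then a 6% decrease: 0.862 × 0.94 = 0.81028.
Then a 37.5% decrease: 0.81028 × 0.625 = 0.506425.
Overall factor 0.506425, i.e. -49.4%.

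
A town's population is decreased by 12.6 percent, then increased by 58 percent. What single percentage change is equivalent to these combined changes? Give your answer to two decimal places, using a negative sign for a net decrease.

38.09%

A 12.6% decrease multiplies by 0.874.
Then a 58% increase: 0.874 × 1.58 = 1.38092.
Overall factor 1.38092, i.e. 38.09%.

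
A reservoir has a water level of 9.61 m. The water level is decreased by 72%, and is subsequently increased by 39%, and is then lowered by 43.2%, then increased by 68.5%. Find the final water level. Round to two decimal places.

3.58 m

Apply the 72% decrease: 9.61 × 0.28 = 2.6908.
39% increase: 2.6908 × 1.39 = 3.740212.
Apply the 43.2% decrease: 3.740212 × 0.568 = 2.124440416.
Apply the 68.5% increase: 2.124440416 × 1.685 = 3.57968210096 ≈ 3.58.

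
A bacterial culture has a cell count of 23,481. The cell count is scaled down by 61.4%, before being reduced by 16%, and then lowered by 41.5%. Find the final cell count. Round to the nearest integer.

4,454

Each change multiplies by a factor: 0.386 × 0.84 × 0.585 = 0.1896804.
23,481 × 0.1896804 = 4453.8854724 ≈ 4,454.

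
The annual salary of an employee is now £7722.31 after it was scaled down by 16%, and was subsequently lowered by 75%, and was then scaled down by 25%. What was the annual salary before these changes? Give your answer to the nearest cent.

The overall multiplier applied was 0.84 × 0.25 × 0.75 = 0.1575.
So the original annual salary was £7722.31 ÷ 0.1575 ≈ £49030.54.

£49030.54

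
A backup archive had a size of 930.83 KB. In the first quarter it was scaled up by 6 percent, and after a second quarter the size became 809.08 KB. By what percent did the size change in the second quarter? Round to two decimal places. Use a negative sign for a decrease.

After the first quarter: 930.83 × 1.06 = 986.6798.
Second-quarter multiplier: 809.08 ÷ 986.6798 ≈ 0.820003.
That is a change of -18.00%.

-18.00%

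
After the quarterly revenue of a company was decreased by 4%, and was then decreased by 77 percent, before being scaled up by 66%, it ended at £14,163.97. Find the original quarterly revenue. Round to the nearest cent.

Undoing the 66% increase: £14,163.97 ÷ 1.66 ≈ £8532.512048.
Undoing the 77% decrease: £8532.512048 ÷ 0.23 ≈ £37097.87847.
Undoing the 4% decrease: £37097.87847 ÷ 0.96 ≈ £38,643.62.

£38,643.62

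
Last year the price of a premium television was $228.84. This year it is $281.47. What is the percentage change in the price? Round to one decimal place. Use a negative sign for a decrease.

Change: $281.47 − $228.84 = $52.63.
Relative to the original: $52.63 ÷ $228.84 ≈ 23.0%.

23.0%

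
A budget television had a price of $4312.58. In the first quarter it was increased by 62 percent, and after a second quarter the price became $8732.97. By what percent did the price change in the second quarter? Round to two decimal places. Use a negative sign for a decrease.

25.00%

After the first quarter: $4312.58 × 1.62 = $6986.3796.
Second-quarter multiplier: $8732.97 ÷ $6986.3796 ≈ 1.249999.
That is a change of 25.00%.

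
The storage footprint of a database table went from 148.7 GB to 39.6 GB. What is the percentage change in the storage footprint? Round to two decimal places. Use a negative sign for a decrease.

Change: 39.6 − 148.7 = -109.1.
Relative to the original: -109.1 ÷ 148.7 ≈ -73.37%.

-73.37%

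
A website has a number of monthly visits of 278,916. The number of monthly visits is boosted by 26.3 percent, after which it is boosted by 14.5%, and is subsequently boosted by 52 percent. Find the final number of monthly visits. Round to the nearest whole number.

613,092

Each change multiplies by a factor: 1.263 × 1.145 × 1.52 = 2.1981252.
278,916 × 2.1981252 = 613092.2882832 ≈ 613,092.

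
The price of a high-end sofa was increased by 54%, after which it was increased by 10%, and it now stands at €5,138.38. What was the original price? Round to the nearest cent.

Undoing the 10% increase: €5,138.38 ÷ 1.1 ≈ €4671.254545.
Undoing the 54% increase: €4671.254545 ÷ 1.54 ≈ €3,033.28.

€3,033.28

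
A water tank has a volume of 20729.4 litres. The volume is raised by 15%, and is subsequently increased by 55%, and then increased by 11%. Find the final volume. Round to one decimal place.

41014.7 litres

Each change multiplies by a factor: 1.15 × 1.55 × 1.11 = 1.978575.
20729.4 × 1.978575 = 41014.672605 ≈ 41014.7.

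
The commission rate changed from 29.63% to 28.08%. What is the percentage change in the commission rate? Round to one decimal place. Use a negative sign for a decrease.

The change is 28.08 − 29.63 = -1.55 percentage points.
Relative to the original 29.63%, that is -1.55 ÷ 29.63 ≈ -5.2%.

-5.2%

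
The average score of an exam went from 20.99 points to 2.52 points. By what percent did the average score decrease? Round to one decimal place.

88.0%

Change: 2.52 − 20.99 = -18.47.
Relative to the original: -18.47 ÷ 20.99 ≈ -88.0%.
So the average score decreased by 88.0%.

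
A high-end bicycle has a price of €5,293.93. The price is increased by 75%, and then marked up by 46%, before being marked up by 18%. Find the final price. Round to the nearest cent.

After the 75% increase: €5,293.93 × 1.75 = €9264.3775.
Apply the 46% increase: €9264.3775 × 1.46 = €13525.99115.
Apply the 18% increase: €13525.99115 × 1.18 = €15960.669557 ≈ €15,960.67.

€15,960.67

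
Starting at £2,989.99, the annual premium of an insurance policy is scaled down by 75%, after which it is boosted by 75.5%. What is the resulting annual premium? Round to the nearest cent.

Each change multiplies by a factor: 0.25 × 1.755 = 0.43875.
£2,989.99 × 0.43875 = £1311.8581125 ≈ £1,311.86.

£1,311.86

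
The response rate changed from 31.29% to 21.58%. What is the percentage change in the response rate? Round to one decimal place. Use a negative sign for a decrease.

The change is 21.58 − 31.29 = -9.71 percentage points.
Relative to the original 31.29%, that is -9.71 ÷ 31.29 ≈ -31.0%.

-31.0%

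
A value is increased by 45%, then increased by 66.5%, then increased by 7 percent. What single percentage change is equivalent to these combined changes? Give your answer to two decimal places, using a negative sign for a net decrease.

158.32%

A 45% increase multiplies by 1.45.
Then a 66.5% increase: 1.45 × 1.665 = 2.41425.
Then a 7% increase: 2.41425 × 1.07 = 2.5832475.
Overall factor 2.5832475, i.e. 158.32%.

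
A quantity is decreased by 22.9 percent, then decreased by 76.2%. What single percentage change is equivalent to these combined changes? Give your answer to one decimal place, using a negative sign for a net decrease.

-81.7%

The combined multiplier is 0.771 × 0.238 = 0.183498.
That corresponds to a decrease of 81.7%.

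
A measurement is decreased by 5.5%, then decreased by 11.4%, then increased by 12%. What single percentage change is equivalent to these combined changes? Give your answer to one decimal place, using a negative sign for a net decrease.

-6.2%

A 5.5% decrease multiplies by 0.945.
Then an 11.4% decrease: 0.945 × 0.886 = 0.83727.
Then a 12% increase: 0.83727 × 1.12 = 0.9377424.
Overall factor 0.9377424, i.e. -6.2%.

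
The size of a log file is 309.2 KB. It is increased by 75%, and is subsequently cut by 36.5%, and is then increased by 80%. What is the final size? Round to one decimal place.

618.5 KB

75% increase: 309.2 × 1.75 = 541.1.
36.5% decrease: 541.1 × 0.635 = 343.5985.
80% increase: 343.5985 × 1.8 = 618.4773 ≈ 618.5.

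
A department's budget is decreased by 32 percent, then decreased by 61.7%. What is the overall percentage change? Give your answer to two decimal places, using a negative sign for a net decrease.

The combined multiplier is 0.68 × 0.383 = 0.26044.
That corresponds to a decrease of 73.96%.

-73.96%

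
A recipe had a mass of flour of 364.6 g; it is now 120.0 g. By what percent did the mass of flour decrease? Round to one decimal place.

67.1%

Change: 120.0 − 364.6 = -244.6.
Relative to the original: -244.6 ÷ 364.6 ≈ -67.1%.
So the mass of flour decreased by 67.1%.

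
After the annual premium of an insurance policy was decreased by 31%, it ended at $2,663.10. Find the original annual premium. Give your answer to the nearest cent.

The overall multiplier applied was 0.69.
So the original annual premium was $2,663.10 ÷ 0.69 ≈ $3,859.57.

$3,859.57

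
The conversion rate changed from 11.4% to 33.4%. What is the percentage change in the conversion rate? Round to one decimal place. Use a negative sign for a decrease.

193.0%

The change is 33.4 − 11.4 = 22.0 percentage points.
Relative to the original 11.4%, that is 22.0 ÷ 11.4 ≈ 193.0%.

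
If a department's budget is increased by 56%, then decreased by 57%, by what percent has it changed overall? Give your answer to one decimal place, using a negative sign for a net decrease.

-32.9%

A 56% increase multiplies by 1.56.
Then a 57% decrease: 1.56 × 0.43 = 0.6708.
Overall factor 0.6708, i.e. -32.9%.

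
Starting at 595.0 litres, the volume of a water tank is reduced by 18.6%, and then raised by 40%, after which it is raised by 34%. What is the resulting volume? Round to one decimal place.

908.6 litres

Each change multiplies by a factor: 0.814 × 1.4 × 1.34 = 1.527064.
595.0 × 1.527064 = 908.60308 ≈ 908.6.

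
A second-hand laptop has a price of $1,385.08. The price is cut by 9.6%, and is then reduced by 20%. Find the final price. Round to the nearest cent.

After the 9.6% decrease: $1,385.08 × 0.904 = $1252.11232.
Apply the 20% decrease: $1252.11232 × 0.8 = $1001.689856 ≈ $1,001.69.

$1,001.69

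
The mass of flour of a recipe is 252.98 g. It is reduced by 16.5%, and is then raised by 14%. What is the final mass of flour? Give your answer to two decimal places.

240.81 g

Apply the 16.5% decrease: 252.98 × 0.835 = 211.2383.
After the 14% increase: 211.2383 × 1.14 = 240.811662 ≈ 240.81.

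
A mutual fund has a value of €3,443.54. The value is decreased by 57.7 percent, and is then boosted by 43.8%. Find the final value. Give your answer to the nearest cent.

€2,094.62

Each change multiplies by a factor: 0.423 × 1.438 = 0.608274.
€3,443.54 × 0.608274 = €2094.61584996 ≈ €2,094.62.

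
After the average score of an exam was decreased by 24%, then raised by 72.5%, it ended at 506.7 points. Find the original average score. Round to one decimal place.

The overall multiplier applied was 0.76 × 1.725 = 1.311.
So the original average score was 506.7 ÷ 1.311 ≈ 386.5 points.

386.5 points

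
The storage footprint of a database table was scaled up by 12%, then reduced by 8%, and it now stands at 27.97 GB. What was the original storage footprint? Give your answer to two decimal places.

The overall multiplier applied was 1.12 × 0.92 = 1.0304.
So the original storage footprint was 27.97 ÷ 1.0304 ≈ 27.14 GB.

27.14 GB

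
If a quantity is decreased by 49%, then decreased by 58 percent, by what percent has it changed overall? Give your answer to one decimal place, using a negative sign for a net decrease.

The combined multiplier is 0.51 × 0.42 = 0.2142.
That corresponds to a decrease of 78.6%.

-78.6%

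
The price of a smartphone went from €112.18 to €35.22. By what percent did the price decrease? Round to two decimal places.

68.60%

Change: €35.22 − €112.18 = -€76.96.
Relative to the original: -€76.96 ÷ €112.18 ≈ -68.60%.
So the price decreased by 68.60%.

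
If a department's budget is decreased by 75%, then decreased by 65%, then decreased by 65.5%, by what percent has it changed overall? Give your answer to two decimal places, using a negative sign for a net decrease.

-96.98%

A 75% decrease multiplies by 0.25.
Then a 65% decrease: 0.25 × 0.35 = 0.0875.
Then a 65.5% decrease: 0.0875 × 0.345 = 0.0301875.
Overall factor 0.0301875, i.e. -96.98%.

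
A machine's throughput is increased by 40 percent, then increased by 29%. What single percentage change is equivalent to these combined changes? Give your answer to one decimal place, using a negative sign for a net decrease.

A 40% increase multiplies by 1.4.
Then a 29% increase: 1.4 × 1.29 = 1.806.
Overall factor 1.806, i.e. 80.6%.

80.6%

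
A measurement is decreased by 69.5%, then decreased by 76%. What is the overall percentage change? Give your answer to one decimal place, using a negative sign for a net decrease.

-92.7%

The combined multiplier is 0.305 × 0.24 = 0.0732.
That corresponds to a decrease of 92.7%.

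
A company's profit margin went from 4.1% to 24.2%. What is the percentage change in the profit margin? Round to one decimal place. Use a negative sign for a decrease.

The change is 24.2 − 4.1 = 20.1 percentage points.
Relative to the original 4.1%, that is 20.1 ÷ 4.1 ≈ 490.2%.

490.2%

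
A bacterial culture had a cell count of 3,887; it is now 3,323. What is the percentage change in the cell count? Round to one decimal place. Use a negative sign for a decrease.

-14.5%

Change: 3,323 − 3,887 = -564.
Relative to the original: -564 ÷ 3,887 ≈ -14.5%.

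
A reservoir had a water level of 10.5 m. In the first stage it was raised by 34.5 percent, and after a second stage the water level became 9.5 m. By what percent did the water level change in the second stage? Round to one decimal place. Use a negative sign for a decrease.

-32.7%

After the first stage: 10.5 × 1.345 = 14.1225.
Second-stage multiplier: 9.5 ÷ 14.1225 ≈ 0.67269.
That is a change of -32.7%.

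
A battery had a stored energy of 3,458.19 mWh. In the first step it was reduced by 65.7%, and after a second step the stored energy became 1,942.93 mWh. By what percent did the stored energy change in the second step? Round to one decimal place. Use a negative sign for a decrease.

After the first step: 3,458.19 × 0.343 = 1186.15917.
Second-step multiplier: 1,942.93 ÷ 1186.15917 ≈ 1.638.
That is a change of 63.8%.

63.8%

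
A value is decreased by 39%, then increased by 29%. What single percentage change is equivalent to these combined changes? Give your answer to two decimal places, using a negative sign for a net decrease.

-21.31%

A 39% decrease multiplies by 0.61.
Then a 29% increase: 0.61 × 1.29 = 0.7869.
Overall factor 0.7869, i.e. -21.31%.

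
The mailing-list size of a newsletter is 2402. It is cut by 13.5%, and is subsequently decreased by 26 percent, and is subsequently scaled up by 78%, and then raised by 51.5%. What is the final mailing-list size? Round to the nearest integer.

Each change multiplies by a factor: 0.865 × 0.74 × 1.78 × 1.515 = 1.72615767.
2402 × 1.72615767 = 4146.23072334 ≈ 4146.

4146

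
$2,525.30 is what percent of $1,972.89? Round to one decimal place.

128.0%

$2,525.30 ÷ $1,972.89 ≈ 128.0%.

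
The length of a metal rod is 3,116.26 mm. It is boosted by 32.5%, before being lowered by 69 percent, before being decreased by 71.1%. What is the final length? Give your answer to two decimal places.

Each change multiplies by a factor: 1.325 × 0.31 × 0.289 = 0.11870675.
3,116.26 × 0.11870675 = 369.921096755 ≈ 369.92.

369.92 mm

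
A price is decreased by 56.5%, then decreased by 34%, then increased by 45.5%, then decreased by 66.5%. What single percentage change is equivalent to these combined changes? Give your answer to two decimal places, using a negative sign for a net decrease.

-86.01%

The combined multiplier is 0.435 × 0.66 × 1.455 × 0.335 = 0.1399397175.
That corresponds to a decrease of 86.01%.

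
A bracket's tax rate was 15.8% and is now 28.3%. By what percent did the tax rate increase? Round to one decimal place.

The change is 28.3 − 15.8 = 12.5 percentage points.
Relative to the original 15.8%, that is 12.5 ÷ 15.8 ≈ 79.1%.
So the tax rate rose by 79.1%.

79.1%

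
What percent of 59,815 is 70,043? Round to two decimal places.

70,043 ÷ 59,815 ≈ 117.10%.

117.10%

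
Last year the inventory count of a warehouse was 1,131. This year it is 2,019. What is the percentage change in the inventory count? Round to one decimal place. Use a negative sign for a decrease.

78.5%

Change: 2,019 − 1,131 = 888.
Relative to the original: 888 ÷ 1,131 ≈ 78.5%.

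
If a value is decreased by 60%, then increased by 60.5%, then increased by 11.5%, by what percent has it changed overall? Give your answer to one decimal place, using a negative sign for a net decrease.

The combined multiplier is 0.4 × 1.605 × 1.115 = 0.71583.
That corresponds to a decrease of 28.4%.

-28.4%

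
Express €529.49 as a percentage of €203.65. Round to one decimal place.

€529.49 ÷ €203.65 = 260.0%.

260.0%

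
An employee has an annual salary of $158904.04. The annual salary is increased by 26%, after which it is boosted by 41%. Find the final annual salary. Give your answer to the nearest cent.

$282308.92

Apply the 26% increase: $158904.04 × 1.26 = $200219.0904.
41% increase: $200219.0904 × 1.41 = $282308.917464 ≈ $282308.92.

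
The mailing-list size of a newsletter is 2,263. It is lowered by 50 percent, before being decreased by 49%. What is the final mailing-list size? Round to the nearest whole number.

577

After the 50% decrease: 2,263 × 0.5 = 1131.5.
After the 49% decrease: 1131.5 × 0.51 = 577.065 ≈ 577.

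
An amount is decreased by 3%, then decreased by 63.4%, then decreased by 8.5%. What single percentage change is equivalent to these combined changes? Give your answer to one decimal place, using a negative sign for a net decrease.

-67.5%

The combined multiplier is 0.97 × 0.366 × 0.915 = 0.3248433.
That corresponds to a decrease of 67.5%.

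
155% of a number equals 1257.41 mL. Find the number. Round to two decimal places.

811.23 mL

1257.41 mL ÷ 1.55 ≈ 811.23 mL.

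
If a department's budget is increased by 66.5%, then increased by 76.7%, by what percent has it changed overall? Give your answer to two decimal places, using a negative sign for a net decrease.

194.21%

A 66.5% increase multiplies by 1.665.
Then a 76.7% increase: 1.665 × 1.767 = 2.942055.
Overall factor 2.942055, i.e. 194.21%.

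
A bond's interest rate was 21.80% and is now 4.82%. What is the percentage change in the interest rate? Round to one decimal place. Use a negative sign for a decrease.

-77.9%

The change is 4.82 − 21.80 = -16.98 percentage points.
Relative to the original 21.80%, that is -16.98 ÷ 21.80 ≈ -77.9%.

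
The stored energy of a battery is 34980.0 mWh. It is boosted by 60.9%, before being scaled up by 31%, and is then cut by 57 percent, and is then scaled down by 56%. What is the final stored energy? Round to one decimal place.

13949.8 mWh

Each change multiplies by a factor: 1.609 × 1.31 × 0.43 × 0.44 = 0.398793868.
34980.0 × 0.398793868 = 13949.80950264 ≈ 13949.8.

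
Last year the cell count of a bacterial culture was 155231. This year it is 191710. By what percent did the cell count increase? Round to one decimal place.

Change: 191710 − 155231 = 36479.
Relative to the original: 36479 ÷ 155231 ≈ 23.5%.
So the cell count increased by 23.5%.

23.5%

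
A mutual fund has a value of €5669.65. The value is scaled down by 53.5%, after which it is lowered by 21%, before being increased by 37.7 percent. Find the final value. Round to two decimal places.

Each change multiplies by a factor: 0.465 × 0.79 × 1.377 = 0.50584095.
€5669.65 × 0.50584095 = €2867.9411421675 ≈ €2867.94.

€2867.94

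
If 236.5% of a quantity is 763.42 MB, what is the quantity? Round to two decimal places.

322.80 MB

763.42 MB ÷ 2.365 ≈ 322.80 MB.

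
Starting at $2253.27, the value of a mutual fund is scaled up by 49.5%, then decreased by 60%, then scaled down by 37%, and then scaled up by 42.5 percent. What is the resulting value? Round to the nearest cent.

49.5% increase: $2253.27 × 1.495 = $3368.63865.
60% decrease: $3368.63865 × 0.4 = $1347.45546.
After the 37% decrease: $1347.45546 × 0.63 = $848.8969398.
Apply the 42.5% increase: $848.8969398 × 1.425 = $1209.678139215 ≈ $1209.68.

$1209.68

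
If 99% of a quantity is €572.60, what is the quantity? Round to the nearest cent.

€572.60 ÷ 0.99 ≈ €578.38.

€578.38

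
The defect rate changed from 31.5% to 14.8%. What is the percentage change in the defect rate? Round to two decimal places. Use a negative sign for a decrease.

-53.02%

The change is 14.8 − 31.5 = -16.7 percentage points.
Relative to the original 31.5%, that is -16.7 ÷ 31.5 ≈ -53.02%.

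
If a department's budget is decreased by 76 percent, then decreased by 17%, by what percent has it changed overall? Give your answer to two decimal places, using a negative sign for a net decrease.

A 76% decrease multiplies by 0.24.
Then a 17% decrease: 0.24 × 0.83 = 0.1992.
Overall factor 0.1992, i.e. -80.08%.

-80.08%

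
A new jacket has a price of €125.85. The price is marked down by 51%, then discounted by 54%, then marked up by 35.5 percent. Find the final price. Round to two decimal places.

Each change multiplies by a factor: 0.49 × 0.46 × 1.355 = 0.305417.
€125.85 × 0.305417 = €38.43672945 ≈ €38.44.

€38.44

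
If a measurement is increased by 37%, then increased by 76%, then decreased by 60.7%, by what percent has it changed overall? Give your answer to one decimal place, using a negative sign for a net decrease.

-5.2%

The combined multiplier is 1.37 × 1.76 × 0.393 = 0.9476016.
That corresponds to a decrease of 5.2%.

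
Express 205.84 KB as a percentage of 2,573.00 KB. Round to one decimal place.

8.0%

205.84 KB ÷ 2,573.00 KB = 8.0%.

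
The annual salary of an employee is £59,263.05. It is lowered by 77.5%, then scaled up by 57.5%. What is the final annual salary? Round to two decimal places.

77.5% decrease: £59,263.05 × 0.225 = £13334.18625.
After the 57.5% increase: £13334.18625 × 1.575 = £21001.34334375 ≈ £21,001.34.

£21,001.34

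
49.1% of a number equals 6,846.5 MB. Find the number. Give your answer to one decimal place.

6,846.5 MB ÷ 0.491 ≈ 13,944.0 MB.

13,944.0 MB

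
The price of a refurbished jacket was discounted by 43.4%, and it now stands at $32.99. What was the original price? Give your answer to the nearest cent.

The overall multiplier applied was 0.566.
So the original price was $32.99 ÷ 0.566 ≈ $58.29.

$58.29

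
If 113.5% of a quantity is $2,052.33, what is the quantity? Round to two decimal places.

$2,052.33 ÷ 1.135 ≈ $1,808.22.

$1,808.22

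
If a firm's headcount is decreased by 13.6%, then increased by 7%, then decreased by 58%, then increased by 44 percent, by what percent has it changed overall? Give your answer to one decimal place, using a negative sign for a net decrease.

A 13.6% decrease multiplies by 0.864.
Then a 7% increase: 0.864 × 1.07 = 0.92448.
Then a 58% decrease: 0.92448 × 0.42 = 0.3882816.
Then a 44% increase: 0.3882816 × 1.44 = 0.559125504.
Overall factor 0.559125504, i.e. -44.1%.

-44.1%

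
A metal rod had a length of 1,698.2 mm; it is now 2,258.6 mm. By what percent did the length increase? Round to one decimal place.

Change: 2,258.6 − 1,698.2 = 560.4.
Relative to the original: 560.4 ÷ 1,698.2 ≈ 33.0%.
So the length increased by 33.0%.

33.0%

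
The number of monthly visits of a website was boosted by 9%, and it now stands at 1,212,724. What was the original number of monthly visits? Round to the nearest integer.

The overall multiplier applied was 1.09.
So the original number of monthly visits was 1,212,724 ÷ 1.09 ≈ 1,112,591.

1,112,591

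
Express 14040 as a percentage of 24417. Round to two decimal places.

57.50%

14040 ÷ 24417 ≈ 57.50%.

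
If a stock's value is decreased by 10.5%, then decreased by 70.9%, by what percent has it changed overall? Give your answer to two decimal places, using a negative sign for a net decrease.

-73.96%

The combined multiplier is 0.895 × 0.291 = 0.260445.
That corresponds to a decrease of 73.96%.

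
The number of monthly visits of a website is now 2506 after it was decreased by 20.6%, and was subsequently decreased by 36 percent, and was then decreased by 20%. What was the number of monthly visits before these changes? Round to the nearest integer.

6164

The overall multiplier applied was 0.794 × 0.64 × 0.8 = 0.406528.
So the original number of monthly visits was 2506 ÷ 0.406528 ≈ 6164.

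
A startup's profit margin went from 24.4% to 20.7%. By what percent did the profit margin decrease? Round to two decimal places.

15.16%

The change is 20.7 − 24.4 = -3.7 percentage points.
Relative to the original 24.4%, that is -3.7 ÷ 24.4 ≈ -15.16%.
So the profit margin fell by 15.16%.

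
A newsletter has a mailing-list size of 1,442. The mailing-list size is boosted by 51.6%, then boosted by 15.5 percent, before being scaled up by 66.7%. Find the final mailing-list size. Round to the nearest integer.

Each change multiplies by a factor: 1.516 × 1.155 × 1.667 = 2.91888366.
1,442 × 2.91888366 = 4209.03023772 ≈ 4,209.

4,209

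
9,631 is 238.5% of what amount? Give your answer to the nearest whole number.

9,631 ÷ 2.385 ≈ 4,038.

4,038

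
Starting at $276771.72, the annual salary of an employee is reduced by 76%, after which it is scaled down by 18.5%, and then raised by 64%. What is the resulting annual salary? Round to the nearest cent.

$88783.94

Each change multiplies by a factor: 0.24 × 0.815 × 1.64 = 0.320784.
$276771.72 × 0.320784 = $88783.93942848 ≈ $88783.94.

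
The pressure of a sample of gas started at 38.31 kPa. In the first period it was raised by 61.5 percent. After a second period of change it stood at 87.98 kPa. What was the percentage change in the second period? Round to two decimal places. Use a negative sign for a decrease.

42.20%

After the first period: 38.31 × 1.615 = 61.87065.
Second-period multiplier: 87.98 ÷ 61.87065 ≈ 1.421999.
That is a change of 42.20%.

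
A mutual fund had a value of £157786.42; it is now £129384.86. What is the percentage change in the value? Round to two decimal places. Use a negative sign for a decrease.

Change: £129384.86 − £157786.42 = -£28401.56.
Relative to the original: -£28401.56 ÷ £157786.42 ≈ -18.00%.

-18.00%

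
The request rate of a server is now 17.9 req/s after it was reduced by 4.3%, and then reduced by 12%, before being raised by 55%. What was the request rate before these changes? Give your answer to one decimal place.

13.7 req/s

The overall multiplier applied was 0.957 × 0.88 × 1.55 = 1.305348.
So the original request rate was 17.9 ÷ 1.305348 ≈ 13.7 req/s.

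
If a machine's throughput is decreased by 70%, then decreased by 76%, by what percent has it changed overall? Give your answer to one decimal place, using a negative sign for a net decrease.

The combined multiplier is 0.3 × 0.24 = 0.072.
That corresponds to a decrease of 92.8%.

-92.8%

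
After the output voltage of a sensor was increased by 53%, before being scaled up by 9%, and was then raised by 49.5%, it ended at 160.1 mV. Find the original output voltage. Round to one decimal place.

Undoing the 49.5% increase: 160.1 ÷ 1.495 ≈ 107.090301.
Undoing the 9% increase: 107.090301 ÷ 1.09 ≈ 98.247983.
Undoing the 53% increase: 98.247983 ÷ 1.53 ≈ 64.2 mV.

64.2 mV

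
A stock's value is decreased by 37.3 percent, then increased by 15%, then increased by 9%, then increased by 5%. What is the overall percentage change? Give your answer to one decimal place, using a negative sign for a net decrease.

-17.5%

The combined multiplier is 0.627 × 1.15 × 1.09 × 1.05 = 0.825241725.
That corresponds to a decrease of 17.5%.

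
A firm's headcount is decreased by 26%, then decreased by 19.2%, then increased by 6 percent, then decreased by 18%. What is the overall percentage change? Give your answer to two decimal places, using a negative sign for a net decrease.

A 26% decrease multiplies by 0.74.
Then a 19.2% decrease: 0.74 × 0.808 = 0.59792.
Then a 6% increase: 0.59792 × 1.06 = 0.6337952.
Then an 18% decrease: 0.6337952 × 0.82 = 0.519712064.
Overall factor 0.519712064, i.e. -48.03%.

-48.03%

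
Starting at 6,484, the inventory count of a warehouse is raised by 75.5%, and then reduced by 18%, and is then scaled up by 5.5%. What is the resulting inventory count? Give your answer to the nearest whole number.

9,844

Apply the 75.5% increase: 6,484 × 1.755 = 11379.42.
18% decrease: 11379.42 × 0.82 = 9331.1244.
After the 5.5% increase: 9331.1244 × 1.055 = 9844.336242 ≈ 9,844.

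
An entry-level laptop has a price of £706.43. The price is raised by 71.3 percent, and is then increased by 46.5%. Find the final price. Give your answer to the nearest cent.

Each change multiplies by a factor: 1.713 × 1.465 = 2.509545.
£706.43 × 2.509545 = £1772.81787435 ≈ £1772.82.

£1772.82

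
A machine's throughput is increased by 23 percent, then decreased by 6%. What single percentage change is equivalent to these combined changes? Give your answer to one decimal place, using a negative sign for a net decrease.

15.6%

The combined multiplier is 1.23 × 0.94 = 1.1562.
That corresponds to an increase of 15.6%.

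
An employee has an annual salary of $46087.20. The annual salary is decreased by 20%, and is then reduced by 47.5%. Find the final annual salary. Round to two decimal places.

Each change multiplies by a factor: 0.8 × 0.525 = 0.42.
$46087.20 × 0.42 = $19356.624 ≈ $19356.62.

$19356.62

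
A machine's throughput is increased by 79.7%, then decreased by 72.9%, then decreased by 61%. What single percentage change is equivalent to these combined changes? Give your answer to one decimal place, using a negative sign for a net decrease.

A 79.7% increase multiplies by 1.797.
Then a 72.9% decrease: 1.797 × 0.271 = 0.486987.
Then a 61% decrease: 0.486987 × 0.39 = 0.18992493.
Overall factor 0.18992493, i.e. -81.0%.

-81.0%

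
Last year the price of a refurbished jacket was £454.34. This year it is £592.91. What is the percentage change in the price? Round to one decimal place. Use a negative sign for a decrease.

30.5%

Change: £592.91 − £454.34 = £138.57.
Relative to the original: £138.57 ÷ £454.34 ≈ 30.5%.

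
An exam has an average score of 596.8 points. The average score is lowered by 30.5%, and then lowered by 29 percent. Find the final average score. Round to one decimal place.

294.5 points

Each change multiplies by a factor: 0.695 × 0.71 = 0.49345.
596.8 × 0.49345 = 294.49096 ≈ 294.5.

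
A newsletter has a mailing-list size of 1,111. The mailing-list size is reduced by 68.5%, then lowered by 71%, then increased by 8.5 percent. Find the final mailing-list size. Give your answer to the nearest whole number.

110

Each change multiplies by a factor: 0.315 × 0.29 × 1.085 = 0.09911475.
1,111 × 0.09911475 = 110.11648725 ≈ 110.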